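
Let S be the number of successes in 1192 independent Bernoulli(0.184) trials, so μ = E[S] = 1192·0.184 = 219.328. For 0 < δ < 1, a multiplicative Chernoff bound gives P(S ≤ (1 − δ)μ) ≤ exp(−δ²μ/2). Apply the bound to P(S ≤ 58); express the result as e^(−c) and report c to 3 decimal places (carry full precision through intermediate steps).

59.333

Write 58 = (1 − δ)μ, so δ = 1 − 58/219.328 = 0.7355559…
Then the exponent is δ²μ/2 = (μ − 58)²/(2μ) = 59.332879.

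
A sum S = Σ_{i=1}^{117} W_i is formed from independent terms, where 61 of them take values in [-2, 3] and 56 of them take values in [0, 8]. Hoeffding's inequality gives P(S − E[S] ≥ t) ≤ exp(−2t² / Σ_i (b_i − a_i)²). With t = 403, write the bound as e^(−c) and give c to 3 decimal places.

63.578

Σ(b_i − a_i)² = 61·5² + 56·8² = 5109.
c = 2t² / 5109 = 2·403² / 5109 = 63.5776.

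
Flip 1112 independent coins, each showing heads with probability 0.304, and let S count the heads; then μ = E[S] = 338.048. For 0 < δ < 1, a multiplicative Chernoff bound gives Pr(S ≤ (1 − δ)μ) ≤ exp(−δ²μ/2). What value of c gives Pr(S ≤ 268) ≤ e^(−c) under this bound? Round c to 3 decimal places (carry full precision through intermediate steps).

Write 268 = (1 − δ)μ, so δ = 1 − 268/338.048 = 0.2072132…
Then the exponent is δ²μ/2 = (μ − 268)²/(2μ) = 7.257434.

7.257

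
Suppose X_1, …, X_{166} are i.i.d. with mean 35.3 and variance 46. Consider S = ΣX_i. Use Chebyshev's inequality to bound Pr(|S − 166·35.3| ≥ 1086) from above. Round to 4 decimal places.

Var(S) = n·Var(X_i) = 166·46 = 7636.
Chebyshev: Pr(|S − 166·35.3| ≥ 1086) ≤ Var(S)/1086² = 7636/1179396 = 0.0065.

0.0065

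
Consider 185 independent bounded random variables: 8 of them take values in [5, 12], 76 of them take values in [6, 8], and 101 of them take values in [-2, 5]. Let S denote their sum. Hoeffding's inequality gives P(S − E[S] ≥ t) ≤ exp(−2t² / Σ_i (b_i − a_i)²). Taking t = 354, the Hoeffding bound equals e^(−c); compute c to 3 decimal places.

44.399

Σ(b_i − a_i)² = 8·7² + 76·2² + 101·7² = 5645.
c = 2t² / 5645 = 2·354² / 5645 = 44.3989.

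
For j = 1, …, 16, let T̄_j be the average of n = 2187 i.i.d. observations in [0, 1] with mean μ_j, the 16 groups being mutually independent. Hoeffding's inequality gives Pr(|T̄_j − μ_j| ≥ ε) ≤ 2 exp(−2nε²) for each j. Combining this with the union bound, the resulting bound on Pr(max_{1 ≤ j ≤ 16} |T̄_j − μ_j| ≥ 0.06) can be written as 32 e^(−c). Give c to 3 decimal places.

Union bound over the 16 events: Pr(max_{1 ≤ j ≤ 16} |T̄_j − μ_j| ≥ 0.06) ≤ 16·2·exp(−2nε²) = 32 exp(−2·2187·0.06²).
So c = 2·2187·0.06² = 15.7464.

15.746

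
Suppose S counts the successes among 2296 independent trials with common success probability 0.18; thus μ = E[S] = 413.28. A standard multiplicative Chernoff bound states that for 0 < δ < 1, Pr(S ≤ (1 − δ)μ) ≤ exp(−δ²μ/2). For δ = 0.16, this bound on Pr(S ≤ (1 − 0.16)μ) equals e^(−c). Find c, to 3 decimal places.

c = δ²μ/2 = 0.16²·413.28/2 = 5.2900.

5.290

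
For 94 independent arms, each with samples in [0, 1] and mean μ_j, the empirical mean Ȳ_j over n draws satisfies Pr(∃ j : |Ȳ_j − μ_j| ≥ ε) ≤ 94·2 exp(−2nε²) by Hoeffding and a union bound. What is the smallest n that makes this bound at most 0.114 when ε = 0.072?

715

Need 2·94·exp(−2nε²) ≤ 0.114, i.e. exp(−2nε²) ≤ 0.114/188.
So 2nε² ≥ ln(188/0.114) = 7.407999.
Hence n ≥ 7.407999/(2·0.072²) = 714.506.
The smallest integer n is 715.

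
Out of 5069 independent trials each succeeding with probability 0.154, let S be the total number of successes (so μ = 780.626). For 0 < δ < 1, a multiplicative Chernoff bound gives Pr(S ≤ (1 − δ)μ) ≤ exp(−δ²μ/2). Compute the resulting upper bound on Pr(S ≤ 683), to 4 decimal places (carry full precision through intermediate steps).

0.0022

Write 683 = (1 − δ)μ, so δ = 1 − 683/780.626 = 0.1250612…
Then the exponent is δ²μ/2 = (μ − 683)²/(2μ) = 6.104611.
Bound = exp(−6.104611) = 0.00223.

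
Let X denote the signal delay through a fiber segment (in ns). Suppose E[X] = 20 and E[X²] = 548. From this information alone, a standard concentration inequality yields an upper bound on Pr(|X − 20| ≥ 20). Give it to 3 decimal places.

0.370

The first two moments determine the variance, so Chebyshev's inequality is the sharpest standard bound available.
Var(X) = E[X²] − (E[X])² = 548 − 400 = 148.
Chebyshev's inequality: Pr(|X − μ| ≥ t) ≤ Var(X)/t² = 148/400 = 0.3700.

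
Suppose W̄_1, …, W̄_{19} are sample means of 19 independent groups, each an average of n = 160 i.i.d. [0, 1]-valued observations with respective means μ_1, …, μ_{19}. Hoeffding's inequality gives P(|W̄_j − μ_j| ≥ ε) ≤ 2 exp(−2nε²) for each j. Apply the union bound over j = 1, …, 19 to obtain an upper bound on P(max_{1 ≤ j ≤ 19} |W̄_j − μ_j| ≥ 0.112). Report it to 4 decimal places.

Per-experiment Hoeffding bound: 2·exp(−2·160·0.112²) = 2·exp(−4.01408) = 0.036119.
Union bound over 19 events: 19·0.036119 = 0.68626.

0.6863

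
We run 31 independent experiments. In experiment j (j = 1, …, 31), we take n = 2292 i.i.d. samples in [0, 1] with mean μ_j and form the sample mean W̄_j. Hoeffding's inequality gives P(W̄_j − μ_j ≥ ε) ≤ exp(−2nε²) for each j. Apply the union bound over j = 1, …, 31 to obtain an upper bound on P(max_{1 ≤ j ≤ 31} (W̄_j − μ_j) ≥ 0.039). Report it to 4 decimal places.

Per-experiment Hoeffding bound: exp(−2·2292·0.039²) = exp(−6.97226) = 0.00093753.
Union bound over 31 events: 31·0.00093753 = 0.02906.

0.0291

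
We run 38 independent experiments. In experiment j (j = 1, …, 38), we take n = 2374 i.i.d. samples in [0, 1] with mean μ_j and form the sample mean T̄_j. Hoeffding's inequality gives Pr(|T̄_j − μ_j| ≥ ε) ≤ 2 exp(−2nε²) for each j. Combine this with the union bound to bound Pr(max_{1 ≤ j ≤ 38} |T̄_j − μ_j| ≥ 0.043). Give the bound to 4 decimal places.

Per-experiment Hoeffding bound: 2·exp(−2·2374·0.043²) = 2·exp(−8.77905) = 0.00030785.
Union bound over 38 events: 38·0.00030785 = 0.01170.

0.0117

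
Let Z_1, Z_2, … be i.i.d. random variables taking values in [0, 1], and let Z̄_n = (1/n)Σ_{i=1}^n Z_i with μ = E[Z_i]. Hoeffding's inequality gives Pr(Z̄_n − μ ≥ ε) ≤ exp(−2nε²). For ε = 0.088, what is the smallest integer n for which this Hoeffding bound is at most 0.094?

Require exp(−2nε²) ≤ 0.094, i.e. 2nε² ≥ ln(1/0.094) = 2.364460.
So n ≥ 2.364460 / (2·0.088²) = 152.664.
The smallest integer n is 153.

153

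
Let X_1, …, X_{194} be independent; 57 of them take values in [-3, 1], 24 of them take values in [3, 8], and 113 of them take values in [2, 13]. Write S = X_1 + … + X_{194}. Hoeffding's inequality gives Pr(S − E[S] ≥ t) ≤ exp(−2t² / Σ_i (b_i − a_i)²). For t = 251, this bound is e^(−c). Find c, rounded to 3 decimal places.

8.298

Σ(b_i − a_i)² = 57·4² + 24·5² + 113·11² = 15185.
c = 2t² / 15185 = 2·251² / 15185 = 8.2978.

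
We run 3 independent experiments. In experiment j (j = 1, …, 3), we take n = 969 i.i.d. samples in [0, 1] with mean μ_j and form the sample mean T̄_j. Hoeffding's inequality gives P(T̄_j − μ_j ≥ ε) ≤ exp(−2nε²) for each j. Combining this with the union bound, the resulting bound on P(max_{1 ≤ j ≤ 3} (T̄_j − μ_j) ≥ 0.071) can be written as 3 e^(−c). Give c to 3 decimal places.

9.769

Union bound over the 3 events: P(max_{1 ≤ j ≤ 3} (T̄_j − μ_j) ≥ 0.071) ≤ 3·exp(−2nε²) = 3 exp(−2·969·0.071²).
So c = 2·969·0.071² = 9.7695.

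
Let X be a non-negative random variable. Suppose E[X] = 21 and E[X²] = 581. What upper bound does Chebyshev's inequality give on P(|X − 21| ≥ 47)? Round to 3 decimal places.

0.063

Var(X) = E[X²] − (E[X])² = 581 − 441 = 140.
Chebyshev's inequality: P(|X − μ| ≥ t) ≤ Var(X)/t² = 140/2209 = 0.0634.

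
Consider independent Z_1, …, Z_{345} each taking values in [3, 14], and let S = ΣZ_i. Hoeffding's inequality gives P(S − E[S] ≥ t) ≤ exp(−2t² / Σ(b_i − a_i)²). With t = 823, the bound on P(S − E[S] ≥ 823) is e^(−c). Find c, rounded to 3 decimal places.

Σ(b_i − a_i)² = 345·(11)² = 41745.
c = 2t²/41745 = 2·823²/41745 = 32.4508.

32.451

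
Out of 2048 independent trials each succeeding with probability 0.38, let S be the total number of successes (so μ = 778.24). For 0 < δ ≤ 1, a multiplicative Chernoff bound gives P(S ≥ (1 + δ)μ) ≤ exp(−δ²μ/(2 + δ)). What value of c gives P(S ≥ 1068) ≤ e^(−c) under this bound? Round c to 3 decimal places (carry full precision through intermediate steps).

Write 1068 = (1 + δ)μ, so δ = 1068/778.24 − 1 = 0.3723273…
Then the exponent is δ²μ/(2 + δ) = (1068 − μ)² / (μ·(2 + δ)) = 45.476676.

45.477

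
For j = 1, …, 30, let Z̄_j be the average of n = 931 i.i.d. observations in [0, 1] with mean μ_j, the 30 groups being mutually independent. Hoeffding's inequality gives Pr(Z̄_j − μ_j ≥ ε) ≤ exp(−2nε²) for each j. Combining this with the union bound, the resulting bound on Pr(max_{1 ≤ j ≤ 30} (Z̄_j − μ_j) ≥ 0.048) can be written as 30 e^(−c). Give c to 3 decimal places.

Union bound over the 30 events: Pr(max_{1 ≤ j ≤ 30} (Z̄_j − μ_j) ≥ 0.048) ≤ 30·exp(−2nε²) = 30 exp(−2·931·0.048²).
So c = 2·931·0.048² = 4.2900.

4.290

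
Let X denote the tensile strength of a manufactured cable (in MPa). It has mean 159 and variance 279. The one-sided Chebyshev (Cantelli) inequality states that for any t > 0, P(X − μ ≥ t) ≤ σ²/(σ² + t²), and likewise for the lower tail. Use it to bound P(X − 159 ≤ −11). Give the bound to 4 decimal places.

Here σ² = 279 and t = 11, so σ² + t² = 400.
Cantelli's bound: 279/400 = 0.6975.

0.6975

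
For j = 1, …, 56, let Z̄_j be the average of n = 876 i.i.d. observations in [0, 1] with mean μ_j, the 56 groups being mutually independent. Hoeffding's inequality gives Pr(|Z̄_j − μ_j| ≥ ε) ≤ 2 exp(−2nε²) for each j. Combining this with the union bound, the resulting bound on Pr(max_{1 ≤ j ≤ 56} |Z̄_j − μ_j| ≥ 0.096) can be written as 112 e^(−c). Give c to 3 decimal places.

16.146

Union bound over the 56 events: Pr(max_{1 ≤ j ≤ 56} |Z̄_j − μ_j| ≥ 0.096) ≤ 56·2·exp(−2nε²) = 112 exp(−2·876·0.096²).
So c = 2·876·0.096² = 16.1464.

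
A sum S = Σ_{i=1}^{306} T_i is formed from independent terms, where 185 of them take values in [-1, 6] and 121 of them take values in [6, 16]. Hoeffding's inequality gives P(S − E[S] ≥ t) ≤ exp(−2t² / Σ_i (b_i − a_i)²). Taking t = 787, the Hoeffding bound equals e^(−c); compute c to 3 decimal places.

58.528

Σ(b_i − a_i)² = 185·7² + 121·10² = 21165.
c = 2t² / 21165 = 2·787² / 21165 = 58.5277.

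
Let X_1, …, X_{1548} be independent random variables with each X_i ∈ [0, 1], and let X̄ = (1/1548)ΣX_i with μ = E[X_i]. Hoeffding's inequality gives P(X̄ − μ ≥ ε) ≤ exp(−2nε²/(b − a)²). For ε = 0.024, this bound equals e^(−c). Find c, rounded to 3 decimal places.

1.783

c = 2nε²/(b − a)² = 2·1548·0.024² / 1² = 1.7833.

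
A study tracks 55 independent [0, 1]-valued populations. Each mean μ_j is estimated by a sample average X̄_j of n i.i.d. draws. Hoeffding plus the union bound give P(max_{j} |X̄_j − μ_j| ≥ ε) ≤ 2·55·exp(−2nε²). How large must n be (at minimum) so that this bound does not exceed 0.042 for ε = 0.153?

169

Need 2·55·exp(−2nε²) ≤ 0.042, i.e. exp(−2nε²) ≤ 0.042/110.
So 2nε² ≥ ln(110/0.042) = 7.870566.
Hence n ≥ 7.870566/(2·0.153²) = 168.110.
The smallest integer n is 169.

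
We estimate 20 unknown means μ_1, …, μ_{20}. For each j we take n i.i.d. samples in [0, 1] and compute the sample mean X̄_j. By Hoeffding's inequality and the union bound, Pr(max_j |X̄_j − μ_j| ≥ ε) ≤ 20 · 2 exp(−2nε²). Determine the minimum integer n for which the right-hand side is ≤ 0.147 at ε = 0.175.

Need 2·20·exp(−2nε²) ≤ 0.147, i.e. exp(−2nε²) ≤ 0.147/40.
So 2nε² ≥ ln(40/0.147) = 5.606202.
Hence n ≥ 5.606202/(2·0.175²) = 91.530.
The smallest integer n is 92.

92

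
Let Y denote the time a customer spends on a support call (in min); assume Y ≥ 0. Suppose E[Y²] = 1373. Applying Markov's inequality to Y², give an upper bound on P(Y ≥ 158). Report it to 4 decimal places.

Since Y ≥ 0, the event {Y ≥ 158} is the same as {Y² ≥ 24964}.
Markov's inequality applied to Y² gives P(Y² ≥ 24964) ≤ E[Y²]/24964 = 1373/24964 = 0.0550.

0.0550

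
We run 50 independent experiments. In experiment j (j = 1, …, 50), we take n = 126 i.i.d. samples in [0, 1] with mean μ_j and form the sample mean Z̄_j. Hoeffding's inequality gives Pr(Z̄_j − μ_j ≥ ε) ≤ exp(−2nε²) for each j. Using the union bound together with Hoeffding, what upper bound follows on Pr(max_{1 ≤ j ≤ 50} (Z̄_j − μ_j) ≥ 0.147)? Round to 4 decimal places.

0.2158

Per-experiment Hoeffding bound: exp(−2·126·0.147²) = exp(−5.44547) = 0.0043158.
Union bound over 50 events: 50·0.0043158 = 0.21579.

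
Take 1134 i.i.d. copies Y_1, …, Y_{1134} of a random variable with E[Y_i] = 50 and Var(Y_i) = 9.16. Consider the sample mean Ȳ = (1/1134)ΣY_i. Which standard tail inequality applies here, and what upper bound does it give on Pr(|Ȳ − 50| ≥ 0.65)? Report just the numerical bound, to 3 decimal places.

0.019

With mean and variance of each term known, Chebyshev's inequality bounds the deviation of the sum (or sample mean).
Var(Ȳ) = Var(Y_i)/n = 9.16/1134 = 0.0080776.
Chebyshev: Pr(|Ȳ − 50| ≥ 0.65) ≤ Var(Ȳ)/(0.65)² = 9.16/(1134·0.65²) = 0.0191.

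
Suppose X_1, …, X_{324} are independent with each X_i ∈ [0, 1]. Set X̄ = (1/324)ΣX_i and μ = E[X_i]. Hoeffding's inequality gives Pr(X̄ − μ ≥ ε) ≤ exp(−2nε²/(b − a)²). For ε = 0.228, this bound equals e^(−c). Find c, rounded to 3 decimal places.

c = 2nε²/(b − a)² = 2·324·0.228² / 1² = 33.6856.

33.686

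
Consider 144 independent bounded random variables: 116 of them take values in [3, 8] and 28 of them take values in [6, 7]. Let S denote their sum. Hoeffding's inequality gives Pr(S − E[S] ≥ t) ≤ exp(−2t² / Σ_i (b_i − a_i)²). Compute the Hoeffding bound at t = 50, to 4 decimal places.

Σ(b_i − a_i)² = 116·5² + 28·1² = 2928.
Exponent = 2·50² / 2928 = 1.70765.
Bound = exp(−1.70765) = 0.18129.

0.1813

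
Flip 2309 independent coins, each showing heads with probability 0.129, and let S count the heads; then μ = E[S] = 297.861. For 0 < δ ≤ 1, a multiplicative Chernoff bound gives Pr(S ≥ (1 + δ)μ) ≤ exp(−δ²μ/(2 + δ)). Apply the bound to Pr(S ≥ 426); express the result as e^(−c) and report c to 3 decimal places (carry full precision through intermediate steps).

22.683

Write 426 = (1 + δ)μ, so δ = 426/297.861 − 1 = 0.4301973…
Then the exponent is δ²μ/(2 + δ) = (426 − μ)² / (μ·(2 + δ)) = 22.683365.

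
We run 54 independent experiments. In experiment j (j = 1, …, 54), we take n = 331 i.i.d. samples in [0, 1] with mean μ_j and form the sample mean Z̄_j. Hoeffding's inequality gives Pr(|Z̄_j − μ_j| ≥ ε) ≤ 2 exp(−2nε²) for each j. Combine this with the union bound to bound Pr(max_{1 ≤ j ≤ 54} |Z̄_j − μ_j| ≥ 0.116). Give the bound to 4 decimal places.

Per-experiment Hoeffding bound: 2·exp(−2·331·0.116²) = 2·exp(−8.90787) = 0.00027064.
Union bound over 54 events: 54·0.00027064 = 0.01461.

0.0146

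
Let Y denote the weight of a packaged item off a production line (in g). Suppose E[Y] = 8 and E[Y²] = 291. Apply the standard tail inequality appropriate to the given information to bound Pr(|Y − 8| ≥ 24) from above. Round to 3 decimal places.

The first two moments determine the variance, so Chebyshev's inequality is the sharpest standard bound available.
Var(Y) = E[Y²] − (E[Y])² = 291 − 64 = 227.
Chebyshev's inequality: Pr(|Y − μ| ≥ t) ≤ Var(Y)/t² = 227/576 = 0.3941.

0.394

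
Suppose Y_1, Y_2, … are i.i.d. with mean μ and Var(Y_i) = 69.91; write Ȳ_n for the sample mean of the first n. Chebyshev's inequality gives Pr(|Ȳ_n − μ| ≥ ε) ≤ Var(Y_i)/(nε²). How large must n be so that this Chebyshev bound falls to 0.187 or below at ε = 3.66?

Require 69.91/(n·3.66²) ≤ 0.187, i.e. n ≥ 69.91/(0.187·3.66²) = 27.908.
The smallest integer n is 28.

28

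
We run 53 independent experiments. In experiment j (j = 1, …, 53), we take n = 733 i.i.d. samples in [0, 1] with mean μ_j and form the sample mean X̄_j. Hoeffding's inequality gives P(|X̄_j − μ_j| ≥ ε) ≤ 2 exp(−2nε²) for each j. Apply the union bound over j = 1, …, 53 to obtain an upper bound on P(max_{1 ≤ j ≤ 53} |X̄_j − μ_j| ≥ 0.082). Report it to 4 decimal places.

0.0056

Per-experiment Hoeffding bound: 2·exp(−2·733·0.082²) = 2·exp(−9.85738) = 0.00010472.
Union bound over 53 events: 53·0.00010472 = 0.00555.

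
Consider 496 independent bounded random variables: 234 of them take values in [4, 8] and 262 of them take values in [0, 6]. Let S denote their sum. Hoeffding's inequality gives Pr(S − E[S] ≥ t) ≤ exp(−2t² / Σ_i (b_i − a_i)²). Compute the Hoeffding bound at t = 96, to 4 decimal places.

0.2469

Σ(b_i − a_i)² = 234·4² + 262·6² = 13176.
Exponent = 2·96² / 13176 = 1.39891.
Bound = exp(−1.39891) = 0.24687.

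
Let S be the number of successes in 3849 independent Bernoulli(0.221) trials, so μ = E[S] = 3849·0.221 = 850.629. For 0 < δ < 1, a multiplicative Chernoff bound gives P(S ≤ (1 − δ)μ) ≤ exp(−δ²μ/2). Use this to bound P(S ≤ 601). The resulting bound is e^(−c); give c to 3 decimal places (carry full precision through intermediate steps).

Write 601 = (1 − δ)μ, so δ = 1 − 601/850.629 = 0.293464…
Then the exponent is δ²μ/2 = (μ − 601)²/(2μ) = 36.628564.

36.629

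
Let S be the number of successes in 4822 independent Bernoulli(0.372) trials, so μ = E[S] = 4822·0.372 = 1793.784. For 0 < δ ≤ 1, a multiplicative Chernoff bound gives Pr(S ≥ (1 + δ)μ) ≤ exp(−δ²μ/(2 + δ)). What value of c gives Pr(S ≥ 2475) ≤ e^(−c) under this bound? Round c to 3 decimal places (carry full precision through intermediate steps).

108.709

Write 2475 = (1 + δ)μ, so δ = 2475/1793.784 − 1 = 0.3797648…
Then the exponent is δ²μ/(2 + δ) = (2475 − μ)² / (μ·(2 + δ)) = 108.709000.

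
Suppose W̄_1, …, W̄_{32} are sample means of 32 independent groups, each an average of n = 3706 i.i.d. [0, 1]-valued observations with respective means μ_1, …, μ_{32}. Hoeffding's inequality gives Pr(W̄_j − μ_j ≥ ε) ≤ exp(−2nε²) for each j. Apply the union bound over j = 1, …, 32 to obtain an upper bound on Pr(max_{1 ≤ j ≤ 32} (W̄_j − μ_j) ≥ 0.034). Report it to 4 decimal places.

Per-experiment Hoeffding bound: exp(−2·3706·0.034²) = exp(−8.56827) = 0.00019004.
Union bound over 32 events: 32·0.00019004 = 0.00608.

0.0061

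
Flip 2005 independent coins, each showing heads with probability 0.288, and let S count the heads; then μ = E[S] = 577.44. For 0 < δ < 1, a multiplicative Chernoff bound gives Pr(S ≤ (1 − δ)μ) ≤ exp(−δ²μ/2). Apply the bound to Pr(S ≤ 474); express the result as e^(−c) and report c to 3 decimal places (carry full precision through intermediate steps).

9.265

Write 474 = (1 − δ)μ, so δ = 1 − 474/577.44 = 0.1791355…
Then the exponent is δ²μ/2 = (μ − 474)²/(2μ) = 9.264888.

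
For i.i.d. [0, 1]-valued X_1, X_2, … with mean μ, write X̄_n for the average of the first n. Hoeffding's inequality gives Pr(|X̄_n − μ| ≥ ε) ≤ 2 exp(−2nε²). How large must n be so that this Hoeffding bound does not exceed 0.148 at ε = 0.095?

Require 2·exp(−2nε²) ≤ 0.148, i.e. 2nε² ≥ ln(2/0.148) = 2.603690.
So n ≥ 2.603690 / (2·0.095²) = 144.249.
The smallest integer n is 145.

145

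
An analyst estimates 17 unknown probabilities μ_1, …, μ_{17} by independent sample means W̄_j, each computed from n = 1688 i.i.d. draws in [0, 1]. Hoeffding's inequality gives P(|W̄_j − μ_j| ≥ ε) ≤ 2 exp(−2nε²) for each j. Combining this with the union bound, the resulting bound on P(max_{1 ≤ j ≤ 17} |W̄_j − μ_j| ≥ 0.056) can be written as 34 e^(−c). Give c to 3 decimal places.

10.587

Union bound over the 17 events: P(max_{1 ≤ j ≤ 17} |W̄_j − μ_j| ≥ 0.056) ≤ 17·2·exp(−2nε²) = 34 exp(−2·1688·0.056²).
So c = 2·1688·0.056² = 10.5871.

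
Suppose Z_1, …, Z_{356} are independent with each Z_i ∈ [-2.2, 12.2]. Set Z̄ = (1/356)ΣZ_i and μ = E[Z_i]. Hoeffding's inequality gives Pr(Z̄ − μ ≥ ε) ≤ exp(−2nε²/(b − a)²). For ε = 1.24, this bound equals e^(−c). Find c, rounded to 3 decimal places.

5.280

c = 2nε²/(b − a)² = 2·356·1.24² / 14.4² = 5.2796.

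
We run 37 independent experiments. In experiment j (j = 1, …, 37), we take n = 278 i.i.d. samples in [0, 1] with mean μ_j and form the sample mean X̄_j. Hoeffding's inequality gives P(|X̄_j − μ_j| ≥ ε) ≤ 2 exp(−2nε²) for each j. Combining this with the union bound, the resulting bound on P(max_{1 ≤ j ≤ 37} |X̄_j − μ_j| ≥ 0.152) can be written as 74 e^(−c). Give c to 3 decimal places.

12.846

Union bound over the 37 events: P(max_{1 ≤ j ≤ 37} |X̄_j − μ_j| ≥ 0.152) ≤ 37·2·exp(−2nε²) = 74 exp(−2·278·0.152²).
So c = 2·278·0.152² = 12.8458.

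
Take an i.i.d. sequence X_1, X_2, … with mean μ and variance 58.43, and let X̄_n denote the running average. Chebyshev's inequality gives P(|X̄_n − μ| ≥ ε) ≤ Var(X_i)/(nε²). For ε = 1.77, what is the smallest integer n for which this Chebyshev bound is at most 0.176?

106

Require 58.43/(n·1.77²) ≤ 0.176, i.e. n ≥ 58.43/(0.176·1.77²) = 105.968.
The smallest integer n is 106.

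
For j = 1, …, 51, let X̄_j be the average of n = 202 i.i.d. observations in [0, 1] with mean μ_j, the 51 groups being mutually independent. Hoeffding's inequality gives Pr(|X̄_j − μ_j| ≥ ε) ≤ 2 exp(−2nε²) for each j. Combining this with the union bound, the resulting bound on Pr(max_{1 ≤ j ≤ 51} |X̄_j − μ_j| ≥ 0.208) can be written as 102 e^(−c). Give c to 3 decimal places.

17.479

Union bound over the 51 events: Pr(max_{1 ≤ j ≤ 51} |X̄_j − μ_j| ≥ 0.208) ≤ 51·2·exp(−2nε²) = 102 exp(−2·202·0.208²).
So c = 2·202·0.208² = 17.4787.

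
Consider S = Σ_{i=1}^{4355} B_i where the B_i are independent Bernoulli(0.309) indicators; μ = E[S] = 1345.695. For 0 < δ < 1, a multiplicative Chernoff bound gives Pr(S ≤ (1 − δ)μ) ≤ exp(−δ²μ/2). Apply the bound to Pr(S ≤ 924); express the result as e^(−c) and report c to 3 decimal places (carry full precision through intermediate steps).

Write 924 = (1 − δ)μ, so δ = 1 − 924/1345.695 = 0.313366…
Then the exponent is δ²μ/2 = (μ − 924)²/(2μ) = 66.072428.

66.072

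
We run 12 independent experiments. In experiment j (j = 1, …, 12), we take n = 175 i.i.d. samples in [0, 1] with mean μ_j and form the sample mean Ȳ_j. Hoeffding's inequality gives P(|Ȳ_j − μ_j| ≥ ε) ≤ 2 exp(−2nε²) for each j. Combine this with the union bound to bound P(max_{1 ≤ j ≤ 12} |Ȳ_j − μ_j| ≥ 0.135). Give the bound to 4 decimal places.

Per-experiment Hoeffding bound: 2·exp(−2·175·0.135²) = 2·exp(−6.37875) = 0.0033945.
Union bound over 12 events: 12·0.0033945 = 0.04073.

0.0407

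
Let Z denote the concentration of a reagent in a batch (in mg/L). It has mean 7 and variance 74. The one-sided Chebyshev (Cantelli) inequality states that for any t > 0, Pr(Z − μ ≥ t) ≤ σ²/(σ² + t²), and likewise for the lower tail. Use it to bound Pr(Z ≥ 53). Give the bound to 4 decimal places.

Here σ² = 74 and t = 46, so σ² + t² = 2190.
Cantelli's bound: 74/2190 = 0.0338.

0.0338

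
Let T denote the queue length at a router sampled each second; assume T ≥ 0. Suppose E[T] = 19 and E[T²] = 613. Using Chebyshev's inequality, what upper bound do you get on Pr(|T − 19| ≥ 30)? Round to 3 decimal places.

0.280

Var(T) = E[T²] − (E[T])² = 613 − 361 = 252.
Chebyshev's inequality: Pr(|T − μ| ≥ t) ≤ Var(T)/t² = 252/900 = 0.2800.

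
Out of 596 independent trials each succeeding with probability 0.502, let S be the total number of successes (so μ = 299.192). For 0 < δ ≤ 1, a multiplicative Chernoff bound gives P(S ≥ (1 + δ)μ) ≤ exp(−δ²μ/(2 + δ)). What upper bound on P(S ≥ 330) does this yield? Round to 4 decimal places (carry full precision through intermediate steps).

0.2212

Write 330 = (1 + δ)μ, so δ = 330/299.192 − 1 = 0.1029707…
Then the exponent is δ²μ/(2 + δ) = (330 − μ)² / (μ·(2 + δ)) = 1.508495.
Bound = exp(−1.508495) = 0.22124.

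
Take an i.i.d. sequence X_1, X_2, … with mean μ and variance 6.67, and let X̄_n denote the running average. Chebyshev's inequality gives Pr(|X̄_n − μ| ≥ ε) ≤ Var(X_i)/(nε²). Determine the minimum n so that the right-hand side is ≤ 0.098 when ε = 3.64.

Require 6.67/(n·3.64²) ≤ 0.098, i.e. n ≥ 6.67/(0.098·3.64²) = 5.137.
The smallest integer n is 6.

6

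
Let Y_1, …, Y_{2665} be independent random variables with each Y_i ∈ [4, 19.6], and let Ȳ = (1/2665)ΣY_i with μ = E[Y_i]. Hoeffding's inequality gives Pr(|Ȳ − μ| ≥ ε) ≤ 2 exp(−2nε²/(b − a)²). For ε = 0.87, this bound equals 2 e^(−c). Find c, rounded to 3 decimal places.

c = 2nε²/(b − a)² = 2·2665·0.87² / 15.6² = 16.5774.

16.577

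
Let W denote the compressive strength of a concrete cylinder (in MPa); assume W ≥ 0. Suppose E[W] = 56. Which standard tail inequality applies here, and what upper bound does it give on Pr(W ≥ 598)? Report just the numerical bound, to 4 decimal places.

Only the mean of a non-negative variable is known, so Markov's inequality is the applicable tail bound.
Markov's inequality: for a non-negative random variable, Pr(W ≥ a) ≤ E[W]/a.
Here E[W] = 56 and a = 598, so the bound is 56/598 = 0.0936.

0.0936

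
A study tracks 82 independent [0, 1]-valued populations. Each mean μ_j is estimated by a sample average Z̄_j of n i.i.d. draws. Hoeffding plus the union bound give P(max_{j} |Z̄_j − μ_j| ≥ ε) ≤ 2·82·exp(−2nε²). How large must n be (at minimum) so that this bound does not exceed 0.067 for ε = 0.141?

Need 2·82·exp(−2nε²) ≤ 0.067, i.e. exp(−2nε²) ≤ 0.067/164.
So 2nε² ≥ ln(164/0.067) = 7.802929.
Hence n ≥ 7.802929/(2·0.141²) = 196.241.
The smallest integer n is 197.

197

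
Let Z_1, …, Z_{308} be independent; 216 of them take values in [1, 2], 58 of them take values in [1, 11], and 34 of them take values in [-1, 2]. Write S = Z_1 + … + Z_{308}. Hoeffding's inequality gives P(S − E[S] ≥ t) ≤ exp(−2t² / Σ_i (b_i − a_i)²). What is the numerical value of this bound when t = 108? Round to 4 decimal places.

0.0250

Σ(b_i − a_i)² = 216·1² + 58·10² + 34·3² = 6322.
Exponent = 2·108² / 6322 = 3.68997.
Bound = exp(−3.68997) = 0.02497.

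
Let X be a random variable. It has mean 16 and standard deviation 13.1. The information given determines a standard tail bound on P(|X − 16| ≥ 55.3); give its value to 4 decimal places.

0.0561

Mean and variance are known, so Chebyshev's inequality applies.
Chebyshev: P(|X − μ| ≥ t) ≤ Var(X)/t².
Var(X) = σ² = 13.1² = 171.61.
Bound = 171.61 / 3058.09 = 0.0561.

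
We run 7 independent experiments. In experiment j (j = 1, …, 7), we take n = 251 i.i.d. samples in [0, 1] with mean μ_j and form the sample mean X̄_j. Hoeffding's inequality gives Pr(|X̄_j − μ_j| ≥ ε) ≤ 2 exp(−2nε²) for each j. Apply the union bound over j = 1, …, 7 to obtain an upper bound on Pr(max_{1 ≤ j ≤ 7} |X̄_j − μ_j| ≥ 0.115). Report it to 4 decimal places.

0.0183

Per-experiment Hoeffding bound: 2·exp(−2·251·0.115²) = 2·exp(−6.63895) = 0.0026168.
Union bound over 7 events: 7·0.0026168 = 0.01832.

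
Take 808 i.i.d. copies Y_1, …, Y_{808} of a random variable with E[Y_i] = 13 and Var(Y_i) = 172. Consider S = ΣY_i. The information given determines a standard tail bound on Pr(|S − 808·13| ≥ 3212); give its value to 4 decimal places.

0.0135

With mean and variance of each term known, Chebyshev's inequality bounds the deviation of the sum (or sample mean).
Var(S) = n·Var(Y_i) = 808·172 = 138976.
Chebyshev: Pr(|S − 808·13| ≥ 3212) ≤ Var(S)/3212² = 138976/10316944 = 0.0135.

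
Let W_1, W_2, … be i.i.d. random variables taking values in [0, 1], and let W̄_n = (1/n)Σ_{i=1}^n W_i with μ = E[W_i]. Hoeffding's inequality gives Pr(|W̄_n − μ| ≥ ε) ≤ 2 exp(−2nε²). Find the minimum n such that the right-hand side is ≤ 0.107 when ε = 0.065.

347

Require 2·exp(−2nε²) ≤ 0.107, i.e. 2nε² ≥ ln(2/0.107) = 2.928074.
So n ≥ 2.928074 / (2·0.065²) = 346.518.
The smallest integer n is 347.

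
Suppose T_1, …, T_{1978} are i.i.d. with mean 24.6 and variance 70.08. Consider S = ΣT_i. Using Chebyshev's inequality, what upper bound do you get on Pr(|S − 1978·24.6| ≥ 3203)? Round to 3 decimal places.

0.014

Var(S) = n·Var(T_i) = 1978·70.08 = 138618.24.
Chebyshev: Pr(|S − 1978·24.6| ≥ 3203) ≤ Var(S)/3203² = 138618.24/10259209 = 0.0135.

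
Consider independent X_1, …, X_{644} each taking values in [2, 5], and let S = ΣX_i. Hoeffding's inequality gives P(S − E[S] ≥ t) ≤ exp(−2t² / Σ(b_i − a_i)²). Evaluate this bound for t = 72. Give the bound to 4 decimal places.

0.1672

Σ(b_i − a_i)² = 644·(3)² = 5796.
Exponent = 2·72²/5796 = 1.7888.
Bound = exp(−1.7888) = 0.16716.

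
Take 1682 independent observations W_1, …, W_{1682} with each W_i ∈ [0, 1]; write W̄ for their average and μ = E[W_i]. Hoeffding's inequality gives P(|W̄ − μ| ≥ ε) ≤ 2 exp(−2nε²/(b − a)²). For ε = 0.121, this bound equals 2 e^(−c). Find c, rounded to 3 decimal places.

49.252

c = 2nε²/(b − a)² = 2·1682·0.121² / 1² = 49.2523.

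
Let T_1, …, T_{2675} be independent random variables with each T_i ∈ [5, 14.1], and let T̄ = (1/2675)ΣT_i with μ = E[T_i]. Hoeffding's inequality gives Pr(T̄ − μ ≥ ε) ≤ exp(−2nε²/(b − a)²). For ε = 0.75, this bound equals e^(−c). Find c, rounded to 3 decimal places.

36.341

c = 2nε²/(b − a)² = 2·2675·0.75² / 9.1² = 36.3407.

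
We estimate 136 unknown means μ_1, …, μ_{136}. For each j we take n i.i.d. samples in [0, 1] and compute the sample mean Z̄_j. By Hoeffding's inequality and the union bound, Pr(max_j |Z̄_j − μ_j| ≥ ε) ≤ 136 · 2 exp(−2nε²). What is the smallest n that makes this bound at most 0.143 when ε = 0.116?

281

Need 2·136·exp(−2nε²) ≤ 0.143, i.e. exp(−2nε²) ≤ 0.143/272.
So 2nε² ≥ ln(272/0.143) = 7.550713.
Hence n ≥ 7.550713/(2·0.116²) = 280.570.
The smallest integer n is 281.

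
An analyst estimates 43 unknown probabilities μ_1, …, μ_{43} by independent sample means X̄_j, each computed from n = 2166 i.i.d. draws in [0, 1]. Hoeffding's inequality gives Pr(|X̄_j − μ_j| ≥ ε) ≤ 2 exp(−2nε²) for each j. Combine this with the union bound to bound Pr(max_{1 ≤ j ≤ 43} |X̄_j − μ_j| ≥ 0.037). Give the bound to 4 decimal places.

Per-experiment Hoeffding bound: 2·exp(−2·2166·0.037²) = 2·exp(−5.93051) = 0.0053143.
Union bound over 43 events: 43·0.0053143 = 0.22851.

0.2285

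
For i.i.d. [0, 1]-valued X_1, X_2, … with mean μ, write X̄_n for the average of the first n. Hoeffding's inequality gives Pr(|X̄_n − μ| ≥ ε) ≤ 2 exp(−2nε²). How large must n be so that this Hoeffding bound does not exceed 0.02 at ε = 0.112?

Require 2·exp(−2nε²) ≤ 0.02, i.e. 2nε² ≥ ln(2/0.02) = 4.605170.
So n ≥ 4.605170 / (2·0.112²) = 183.561.
The smallest integer n is 184.

184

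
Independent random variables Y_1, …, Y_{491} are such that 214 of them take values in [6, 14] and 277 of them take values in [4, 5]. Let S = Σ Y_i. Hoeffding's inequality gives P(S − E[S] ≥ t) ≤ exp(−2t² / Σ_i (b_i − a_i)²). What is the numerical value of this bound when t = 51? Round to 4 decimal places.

Σ(b_i − a_i)² = 214·8² + 277·1² = 13973.
Exponent = 2·51² / 13973 = 0.37229.
Bound = exp(−0.37229) = 0.68915.

0.6892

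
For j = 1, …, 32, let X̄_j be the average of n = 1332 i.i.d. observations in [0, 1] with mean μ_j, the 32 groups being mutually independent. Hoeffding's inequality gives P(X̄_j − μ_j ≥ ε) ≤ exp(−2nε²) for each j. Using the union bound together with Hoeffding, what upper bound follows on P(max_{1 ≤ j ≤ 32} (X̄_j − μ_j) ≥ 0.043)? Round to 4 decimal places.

Per-experiment Hoeffding bound: exp(−2·1332·0.043²) = exp(−4.92574) = 0.0072574.
Union bound over 32 events: 32·0.0072574 = 0.23224.

0.2322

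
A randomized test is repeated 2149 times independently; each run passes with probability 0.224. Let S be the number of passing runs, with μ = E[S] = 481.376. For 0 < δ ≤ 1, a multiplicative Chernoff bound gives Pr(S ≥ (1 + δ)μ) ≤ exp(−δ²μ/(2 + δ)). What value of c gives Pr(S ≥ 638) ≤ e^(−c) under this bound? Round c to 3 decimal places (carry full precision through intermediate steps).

21.915

Write 638 = (1 + δ)μ, so δ = 638/481.376 − 1 = 0.3253673…
Then the exponent is δ²μ/(2 + δ) = (638 − μ)² / (μ·(2 + δ)) = 21.914957.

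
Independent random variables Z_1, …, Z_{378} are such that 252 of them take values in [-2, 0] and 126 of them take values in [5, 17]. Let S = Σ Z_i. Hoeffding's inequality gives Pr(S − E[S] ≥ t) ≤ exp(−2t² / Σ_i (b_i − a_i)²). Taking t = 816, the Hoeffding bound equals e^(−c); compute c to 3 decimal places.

Σ(b_i − a_i)² = 252·2² + 126·12² = 19152.
c = 2t² / 19152 = 2·816² / 19152 = 69.5338.

69.534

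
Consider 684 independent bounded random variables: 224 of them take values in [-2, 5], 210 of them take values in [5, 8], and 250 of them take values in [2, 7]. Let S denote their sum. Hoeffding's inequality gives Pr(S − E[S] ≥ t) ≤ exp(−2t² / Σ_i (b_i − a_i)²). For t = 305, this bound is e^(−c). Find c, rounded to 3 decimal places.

Σ(b_i − a_i)² = 224·7² + 210·3² + 250·5² = 19116.
c = 2t² / 19116 = 2·305² / 19116 = 9.7327.

9.733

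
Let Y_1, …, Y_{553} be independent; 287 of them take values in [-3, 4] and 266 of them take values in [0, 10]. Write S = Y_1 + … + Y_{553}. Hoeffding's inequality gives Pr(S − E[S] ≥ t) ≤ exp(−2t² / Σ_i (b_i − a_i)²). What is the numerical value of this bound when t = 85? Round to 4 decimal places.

Σ(b_i − a_i)² = 287·7² + 266·10² = 40663.
Exponent = 2·85² / 40663 = 0.35536.
Bound = exp(−0.35536) = 0.70092.

0.7009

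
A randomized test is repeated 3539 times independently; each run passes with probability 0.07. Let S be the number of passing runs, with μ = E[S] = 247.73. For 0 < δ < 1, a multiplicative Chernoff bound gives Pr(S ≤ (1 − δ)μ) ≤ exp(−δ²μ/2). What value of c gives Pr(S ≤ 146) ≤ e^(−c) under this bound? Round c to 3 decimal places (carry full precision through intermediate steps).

Write 146 = (1 − δ)μ, so δ = 1 − 146/247.73 = 0.4106487…
Then the exponent is δ²μ/2 = (μ − 146)²/(2μ) = 20.887646.

20.888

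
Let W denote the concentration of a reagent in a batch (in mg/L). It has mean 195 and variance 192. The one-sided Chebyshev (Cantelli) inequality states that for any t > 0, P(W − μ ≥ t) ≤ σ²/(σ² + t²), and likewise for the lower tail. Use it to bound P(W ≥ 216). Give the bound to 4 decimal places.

0.3033

Here σ² = 192 and t = 21, so σ² + t² = 633.
Cantelli's bound: 192/633 = 0.3033.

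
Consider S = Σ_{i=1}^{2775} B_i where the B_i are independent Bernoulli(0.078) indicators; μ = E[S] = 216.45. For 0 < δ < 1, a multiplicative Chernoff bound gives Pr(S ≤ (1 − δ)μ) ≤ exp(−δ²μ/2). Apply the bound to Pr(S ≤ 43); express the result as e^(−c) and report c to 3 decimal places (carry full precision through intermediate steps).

Write 43 = (1 − δ)μ, so δ = 1 − 43/216.45 = 0.8013398…
Then the exponent is δ²μ/2 = (μ − 43)²/(2μ) = 69.496194.

69.496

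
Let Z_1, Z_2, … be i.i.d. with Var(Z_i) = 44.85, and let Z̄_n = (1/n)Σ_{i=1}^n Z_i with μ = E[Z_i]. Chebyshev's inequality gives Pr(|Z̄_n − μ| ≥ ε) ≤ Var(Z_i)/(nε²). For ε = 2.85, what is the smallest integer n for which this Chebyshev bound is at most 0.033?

Require 44.85/(n·2.85²) ≤ 0.033, i.e. n ≥ 44.85/(0.033·2.85²) = 167.324.
The smallest integer n is 168.

168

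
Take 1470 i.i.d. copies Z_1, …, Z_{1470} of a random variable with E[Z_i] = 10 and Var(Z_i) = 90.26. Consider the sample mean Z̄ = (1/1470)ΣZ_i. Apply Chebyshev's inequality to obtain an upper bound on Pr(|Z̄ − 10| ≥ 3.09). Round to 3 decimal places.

Var(Z̄) = Var(Z_i)/n = 90.26/1470 = 0.061401.
Chebyshev: Pr(|Z̄ − 10| ≥ 3.09) ≤ Var(Z̄)/(3.09)² = 90.26/(1470·3.09²) = 0.0064.

0.006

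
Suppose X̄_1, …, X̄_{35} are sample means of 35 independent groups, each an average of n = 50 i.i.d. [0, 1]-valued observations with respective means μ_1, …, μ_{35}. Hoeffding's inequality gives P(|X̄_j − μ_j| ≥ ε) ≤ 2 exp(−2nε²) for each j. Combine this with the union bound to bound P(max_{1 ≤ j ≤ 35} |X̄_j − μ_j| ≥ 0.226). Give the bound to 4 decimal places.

0.4235

Per-experiment Hoeffding bound: 2·exp(−2·50·0.226²) = 2·exp(−5.10760) = 0.012101.
Union bound over 35 events: 35·0.012101 = 0.42354.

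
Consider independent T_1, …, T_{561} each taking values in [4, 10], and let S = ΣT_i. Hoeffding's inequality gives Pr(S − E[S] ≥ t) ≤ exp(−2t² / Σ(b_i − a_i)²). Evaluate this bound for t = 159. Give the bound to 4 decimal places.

Σ(b_i − a_i)² = 561·(6)² = 20196.
Exponent = 2·159²/20196 = 2.5036.
Bound = exp(−2.5036) = 0.08179.

0.0818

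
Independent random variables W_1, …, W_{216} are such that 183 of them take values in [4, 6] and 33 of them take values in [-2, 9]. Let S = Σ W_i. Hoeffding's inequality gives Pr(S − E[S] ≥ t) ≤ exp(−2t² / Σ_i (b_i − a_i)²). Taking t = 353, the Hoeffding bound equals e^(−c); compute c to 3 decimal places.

Σ(b_i − a_i)² = 183·2² + 33·11² = 4725.
c = 2t² / 4725 = 2·353² / 4725 = 52.7446.

52.745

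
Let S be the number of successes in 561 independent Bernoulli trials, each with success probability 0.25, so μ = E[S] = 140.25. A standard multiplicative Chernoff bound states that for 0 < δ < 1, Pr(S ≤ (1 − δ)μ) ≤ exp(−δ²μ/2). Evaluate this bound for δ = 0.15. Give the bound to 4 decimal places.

Exponent = δ²μ/2 = 0.15²·140.25/2 = 1.5778.
Bound = exp(−1.5778) = 0.20643.

0.2064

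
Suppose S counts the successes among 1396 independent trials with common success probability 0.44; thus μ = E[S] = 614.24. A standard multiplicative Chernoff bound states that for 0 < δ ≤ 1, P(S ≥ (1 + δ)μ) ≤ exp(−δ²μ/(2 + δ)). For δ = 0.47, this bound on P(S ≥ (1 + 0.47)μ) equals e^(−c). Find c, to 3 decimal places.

54.933

c = δ²μ/(2 + δ) = 0.47²·614.24/(2 + 0.47) = 54.9334.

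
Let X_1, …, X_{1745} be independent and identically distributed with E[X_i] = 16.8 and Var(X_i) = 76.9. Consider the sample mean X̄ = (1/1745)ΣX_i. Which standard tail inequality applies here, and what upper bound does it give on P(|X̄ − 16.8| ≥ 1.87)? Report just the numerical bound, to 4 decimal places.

0.0126

With mean and variance of each term known, Chebyshev's inequality bounds the deviation of the sum (or sample mean).
Var(X̄) = Var(X_i)/n = 76.9/1745 = 0.044069.
Chebyshev: P(|X̄ − 16.8| ≥ 1.87) ≤ Var(X̄)/(1.87)² = 76.9/(1745·1.87²) = 0.0126.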